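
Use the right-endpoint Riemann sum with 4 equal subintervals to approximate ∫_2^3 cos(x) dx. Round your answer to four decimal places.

Δx = (3 − 2)/4 = 0.25.
Right endpoints: 2.25, 2.5, 2.75, 3.
f(2.25) ≈ -0.6282, f(2.5) ≈ -0.8011, f(2.75) ≈ -0.9243, f(3) ≈ -0.9900.
Sum = Δx · [f(2.25) + f(2.5) + f(2.75) + f(3)].
Sum ≈ -0.8359.

-0.8359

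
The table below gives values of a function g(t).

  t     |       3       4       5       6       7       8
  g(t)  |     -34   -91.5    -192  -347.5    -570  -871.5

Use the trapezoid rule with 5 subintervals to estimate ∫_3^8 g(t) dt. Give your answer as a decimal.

-1653.75

Δt = 1.
T_5 = (1/2)·[(-34) + 2·(-91.5) + 2·(-192) + 2·(-347.5) + 2·(-570) + (-871.5)] = -1653.75.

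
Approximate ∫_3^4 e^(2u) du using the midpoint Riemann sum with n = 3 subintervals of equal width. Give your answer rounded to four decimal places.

1265.2044

Δu = (4 − 3)/3 = 1/3.
Midpoints: 19/6, 3.5, 23/6.
f(19/6) ≈ 563.0302, f(3.5) ≈ 1096.6332, f(23/6) ≈ 2135.9497.
Sum = Δu · [f(19/6) + f(3.5) + f(23/6)].
Sum ≈ 1265.2044.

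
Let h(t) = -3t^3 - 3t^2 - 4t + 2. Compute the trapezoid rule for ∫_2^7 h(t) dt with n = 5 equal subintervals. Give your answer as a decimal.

Δt = (7 − 2)/5 = 1.
h(2) = -42, h(3) = -118, h(4) = -254, h(5) = -468, h(6) = -778, h(7) = -1202.
T_5 = (Δt/2)·[h(t_0) + 2h(t_1) + ... + 2h(t_{4}) + h(t_5)].
Sum = -2240.

-2240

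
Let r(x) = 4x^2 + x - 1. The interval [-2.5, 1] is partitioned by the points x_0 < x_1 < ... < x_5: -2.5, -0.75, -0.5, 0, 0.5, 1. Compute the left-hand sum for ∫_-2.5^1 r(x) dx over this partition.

37.25

Subinterval widths: 1.75, 0.25, 0.5, 0.5, 0.5.
Left endpoints: -2.5, -0.75, -0.5, 0, 0.5.
r(-2.5) = 21.5, r(-0.75) = 0.5, r(-0.5) = -0.5, r(0) = -1, r(0.5) = 0.5.
Sum = Σ Δx_i · r(x_i).
Sum = 37.25.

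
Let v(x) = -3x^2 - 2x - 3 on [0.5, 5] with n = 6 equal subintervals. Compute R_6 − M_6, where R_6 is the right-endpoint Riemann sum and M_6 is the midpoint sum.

R_6 = -195.609375.
M_6 = -162.4921875.
R_6 − M_6 = -33.1171875.

-33.1171875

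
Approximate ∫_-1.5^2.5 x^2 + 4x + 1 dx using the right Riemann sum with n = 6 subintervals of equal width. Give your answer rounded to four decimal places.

25.2963

Δx = (2.5 − (-1.5))/6 = 2/3.
Right endpoints: -5/6, -1/6, 0.5, 7/6, 11/6, 2.5.
f(-5/6) = -59/36, f(-1/6) = 13/36, f(0.5) = 3.25, f(7/6) = 253/36, f(11/6) = 421/36, f(2.5) = 17.25.
Sum = Δx · [f(-5/6) + f(-1/6) + f(0.5) + ...].
Sum ≈ 25.2963.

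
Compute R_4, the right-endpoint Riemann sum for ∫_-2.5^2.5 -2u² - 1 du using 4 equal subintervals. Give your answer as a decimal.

Δu = (2.5 − (-2.5))/4 = 1.25.
Right endpoints: -1.25, 0, 1.25, 2.5.
f(-1.25) = -4.125, f(0) = -1, f(1.25) = -4.125, f(2.5) = -13.5.
Sum = Δu · [f(-1.25) + f(0) + f(1.25) + f(2.5)].
Sum = -28.4375.

-28.4375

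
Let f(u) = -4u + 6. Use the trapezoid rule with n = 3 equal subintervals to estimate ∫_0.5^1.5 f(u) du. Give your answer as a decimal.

2

Δu = (1.5 − 0.5)/3 = 1/3.
f(0.5) = 4, f(5/6) = 8/3, f(7/6) = 4/3, f(1.5) = 0.
T_3 = (Δu/2)·[f(u_0) + 2f(u_1) + 2f(u_2) + f(u_3)].
Sum = 2.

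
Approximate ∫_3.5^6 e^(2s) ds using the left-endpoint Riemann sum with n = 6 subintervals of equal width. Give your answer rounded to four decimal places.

51774.6458

Δs = (6 − 3.5)/6 = 5/12.
Left endpoints: 3.5, 47/12, 13/3, 4.75, 31/6, 67/12.
f(3.5) ≈ 1096.6332, f(47/12) ≈ 2523.3265, f(13/3) ≈ 5806.1133, f(4.75) ≈ 13359.7268, f(31/6) ≈ 30740.4093, f(67/12) ≈ 70732.9408.
Sum = Δs · [f(3.5) + f(47/12) + f(13/3) + ...].
Sum ≈ 51774.6458.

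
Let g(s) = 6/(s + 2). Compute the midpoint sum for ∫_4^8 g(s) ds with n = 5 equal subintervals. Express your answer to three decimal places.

Δs = (8 − 4)/5 = 0.8.
Midpoints: 4.4, 5.2, 6, 6.8, 7.6.
g(4.4) = 0.9375, g(5.2) = 5/6, g(6) = 0.75, g(6.8) = 15/22, g(7.6) = 0.625.
Sum = Δs · [g(4.4) + g(5.2) + g(6) + g(6.8) + g(7.6)].
Sum ≈ 3.062.

3.062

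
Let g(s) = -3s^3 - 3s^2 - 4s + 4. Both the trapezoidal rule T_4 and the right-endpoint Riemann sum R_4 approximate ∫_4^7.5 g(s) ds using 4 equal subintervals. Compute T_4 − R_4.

528.6640625

T_4 ≈ -2629.87402.
R_4 ≈ -3158.53809.
T_4 − R_4 = 528.6640625.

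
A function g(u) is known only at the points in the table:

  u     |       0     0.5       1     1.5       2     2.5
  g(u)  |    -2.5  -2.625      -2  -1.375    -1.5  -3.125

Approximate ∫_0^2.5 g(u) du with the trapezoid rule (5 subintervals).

-5.15625

Δu = 0.5.
T_5 = (0.5/2)·[(-2.5) + 2·(-2.625) + 2·(-2) + 2·(-1.375) + 2·(-1.5) + (-3.125)] = -5.15625.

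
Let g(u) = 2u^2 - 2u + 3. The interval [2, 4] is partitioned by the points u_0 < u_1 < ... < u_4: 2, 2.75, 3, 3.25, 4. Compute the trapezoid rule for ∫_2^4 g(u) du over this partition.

31.625

Subinterval widths: 0.75, 0.25, 0.25, 0.75.
g(2) = 7, g(2.75) = 12.625, g(3) = 15, g(3.25) = 17.625, g(4) = 27.
On each subinterval the trapezoid contributes (Δu_i/2)·[g(u_{i-1}) + g(u_i)].
Sum = 31.625.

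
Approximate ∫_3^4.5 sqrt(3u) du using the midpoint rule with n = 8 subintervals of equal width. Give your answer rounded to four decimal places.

5.0228

Δu = (4.5 − 3)/8 = 0.1875.
Midpoints: 3.09375, 3.28125, 3.46875, 3.65625, 3.84375, 4.03125, 4.21875, 4.40625.
f(3.09375) ≈ 3.0465, f(3.28125) ≈ 3.1375, f(3.46875) ≈ 3.2259, f(3.65625) ≈ 3.3119, f(3.84375) ≈ 3.3958, f(4.03125) ≈ 3.4776, f(4.21875) ≈ 3.5576, f(4.40625) ≈ 3.6358.
Sum = Δu · [f(3.09375) + f(3.28125) + f(3.46875) + ...].
Sum ≈ 5.0228.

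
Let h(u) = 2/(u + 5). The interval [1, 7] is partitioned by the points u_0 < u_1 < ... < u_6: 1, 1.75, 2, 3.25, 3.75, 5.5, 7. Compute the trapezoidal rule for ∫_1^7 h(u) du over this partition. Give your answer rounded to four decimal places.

1.3912

Subinterval widths: 0.75, 0.25, 1.25, 0.5, 1.75, 1.5.
h(1) = 1/3, h(1.75) = 8/27, h(2) = 2/7, h(3.25) = 8/33, h(3.75) = 8/35, h(5.5) = 4/21, h(7) = 1/6.
On each subinterval the trapezoid contributes (Δu_i/2)·[h(u_{i-1}) + h(u_i)].
Sum ≈ 1.3912.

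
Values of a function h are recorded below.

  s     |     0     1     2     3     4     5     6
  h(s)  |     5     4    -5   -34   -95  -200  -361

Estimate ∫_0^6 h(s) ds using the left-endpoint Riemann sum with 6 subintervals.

Δs = 1.
Sum = 1·[5 + 4 + (-5) + (-34) + (-95) + (-200)] = -325.

-325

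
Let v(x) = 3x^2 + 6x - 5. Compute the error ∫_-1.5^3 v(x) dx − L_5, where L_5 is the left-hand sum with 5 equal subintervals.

Exact integral: ∫_-1.5^3 v(x) dx = 28.125.
L_5 = 8.685.
Error = 28.125 − 8.685 = 19.44.

19.44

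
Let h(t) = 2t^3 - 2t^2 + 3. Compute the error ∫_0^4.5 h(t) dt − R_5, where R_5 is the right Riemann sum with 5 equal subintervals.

-70.77375

Exact integral: ∫_0^4.5 h(t) dt = 157.78125.
R_5 = 228.555.
Error = 157.78125 − 228.555 = -70.77375.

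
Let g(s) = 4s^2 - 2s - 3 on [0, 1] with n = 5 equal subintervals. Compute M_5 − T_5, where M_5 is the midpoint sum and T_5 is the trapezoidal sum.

-0.04

M_5 = -2.68.
T_5 = -2.64.
M_5 − T_5 = -0.04.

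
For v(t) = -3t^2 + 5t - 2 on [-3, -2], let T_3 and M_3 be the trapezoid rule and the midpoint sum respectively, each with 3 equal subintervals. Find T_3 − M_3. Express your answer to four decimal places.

-0.0833

T_3 ≈ -33.555556.
M_3 ≈ -33.472222.
T_3 − M_3 ≈ -0.0833.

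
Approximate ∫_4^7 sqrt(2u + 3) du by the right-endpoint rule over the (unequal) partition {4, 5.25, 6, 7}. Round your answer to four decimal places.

Subinterval widths: 1.25, 0.75, 1.
Right endpoints: 5.25, 6, 7.
f(5.25) ≈ 3.6742, f(6) ≈ 3.8730, f(7) ≈ 4.1231.
Sum = Σ Δu_i · f(u_i).
Sum ≈ 11.6206.

11.6206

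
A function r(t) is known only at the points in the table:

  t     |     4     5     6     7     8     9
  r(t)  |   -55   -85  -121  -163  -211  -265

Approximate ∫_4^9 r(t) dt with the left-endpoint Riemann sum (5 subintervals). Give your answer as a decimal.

Δt = 1.
Sum = 1·[(-55) + (-85) + (-121) + (-163) + (-211)] = -635.

-635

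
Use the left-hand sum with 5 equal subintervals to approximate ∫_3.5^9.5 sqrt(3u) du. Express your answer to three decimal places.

24.969

Δu = (9.5 − 3.5)/5 = 1.2.
Left endpoints: 3.5, 4.7, 5.9, 7.1, 8.3.
f(3.5) ≈ 3.240, f(4.7) ≈ 3.755, f(5.9) ≈ 4.207, f(7.1) ≈ 4.615, f(8.3) ≈ 4.990.
Sum = Δu · [f(3.5) + f(4.7) + f(5.9) + f(7.1) + f(8.3)].
Sum ≈ 24.969.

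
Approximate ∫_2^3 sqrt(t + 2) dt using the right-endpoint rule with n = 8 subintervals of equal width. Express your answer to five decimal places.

2.13495

Δt = (3 − 2)/8 = 0.125.
Right endpoints: 2.125, 2.25, 2.375, 2.5, 2.625, 2.75, 2.875, 3.
f(2.125) ≈ 2.03101, f(2.25) ≈ 2.06155, f(2.375) ≈ 2.09165, f(2.5) ≈ 2.12132, f(2.625) ≈ 2.15058, f(2.75) ≈ 2.17945, f(2.875) ≈ 2.20794, f(3) ≈ 2.23607.
Sum = Δt · [f(2.125) + f(2.25) + f(2.375) + ...].
Sum ≈ 2.13495.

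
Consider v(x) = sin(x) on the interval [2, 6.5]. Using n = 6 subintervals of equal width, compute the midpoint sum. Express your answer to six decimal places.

Δx = (6.5 − 2)/6 = 0.75.
Midpoints: 2.375, 3.125, 3.875, 4.625, 5.375, 6.125.
v(2.375) ≈ 0.693685, v(3.125) ≈ 0.016592, v(3.875) ≈ -0.669405, v(4.625) ≈ -0.996184, v(5.375) ≈ -0.788389, v(6.125) ≈ -0.157526.
Sum = Δx · [v(2.375) + v(3.125) + v(3.875) + ...].
Sum ≈ -1.425920.

-1.425920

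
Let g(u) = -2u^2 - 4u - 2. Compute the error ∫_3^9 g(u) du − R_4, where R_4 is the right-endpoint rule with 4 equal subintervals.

130.5

Exact integral: ∫_3^9 g(u) du = -624.
R_4 = -754.5.
Error = -624 − (-754.5) = 130.5.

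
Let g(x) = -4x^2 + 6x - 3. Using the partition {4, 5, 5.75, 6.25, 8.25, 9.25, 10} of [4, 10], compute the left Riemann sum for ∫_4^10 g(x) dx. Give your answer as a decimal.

Subinterval widths: 1, 0.75, 0.5, 2, 1, 0.75.
Left endpoints: 4, 5, 5.75, 6.25, 8.25, 9.25.
g(4) = -43, g(5) = -73, g(5.75) = -100.75, g(6.25) = -121.75, g(8.25) = -225.75, g(9.25) = -289.75.
Sum = Σ Δx_i · g(x_i).
Sum = -834.6875.

-834.6875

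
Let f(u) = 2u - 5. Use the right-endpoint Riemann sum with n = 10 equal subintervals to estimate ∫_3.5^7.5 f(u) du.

Δu = (7.5 − 3.5)/10 = 0.4.
Right endpoints: 3.9, 4.3, 4.7, 5.1, 5.5, 5.9, 6.3, 6.7, 7.1, 7.5.
f(3.9) = 2.8, f(4.3) = 3.6, f(4.7) = 4.4, f(5.1) = 5.2, f(5.5) = 6, f(5.9) = 6.8, f(6.3) = 7.6, f(6.7) = 8.4, f(7.1) = 9.2, f(7.5) = 10.
Sum = Δu · [f(3.9) + f(4.3) + f(4.7) + ...].
Sum = 25.6.

25.6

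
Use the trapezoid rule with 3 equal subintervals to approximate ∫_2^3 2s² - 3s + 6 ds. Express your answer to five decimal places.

Δs = (3 − 2)/3 = 1/3.
f(2) = 8, f(7/3) = 89/9, f(8/3) = 110/9, f(3) = 15.
T_3 = (Δs/2)·[f(s_0) + 2f(s_1) + 2f(s_2) + f(s_3)].
Sum ≈ 11.20370.

11.20370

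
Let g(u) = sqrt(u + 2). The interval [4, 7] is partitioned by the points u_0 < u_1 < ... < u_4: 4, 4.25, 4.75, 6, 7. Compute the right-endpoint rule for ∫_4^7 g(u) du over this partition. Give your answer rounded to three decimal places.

8.460

Subinterval widths: 0.25, 0.5, 1.25, 1.
Right endpoints: 4.25, 4.75, 6, 7.
g(4.25) ≈ 2.500, g(4.75) ≈ 2.598, g(6) ≈ 2.828, g(7) ≈ 3.000.
Sum = Σ Δu_i · g(u_i).
Sum ≈ 8.460.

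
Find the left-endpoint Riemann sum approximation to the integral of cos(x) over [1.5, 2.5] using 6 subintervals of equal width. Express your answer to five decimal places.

-0.32544

Δx = (2.5 − 1.5)/6 = 1/6.
Left endpoints: 1.5, 5/3, 11/6, 2, 13/6, 7/3.
f(1.5) ≈ 0.07074, f(5/3) ≈ -0.09572, f(11/6) ≈ -0.25953, f(2) ≈ -0.41615, f(13/6) ≈ -0.56123, f(7/3) ≈ -0.69076.
Sum = Δx · [f(1.5) + f(5/3) + f(11/6) + ...].
Sum ≈ -0.32544.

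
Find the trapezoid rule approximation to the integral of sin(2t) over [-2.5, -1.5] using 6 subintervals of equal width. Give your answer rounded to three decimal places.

0.631

Δt = (-1.5 − (-2.5))/6 = 1/6.
f(-2.5) ≈ 0.959, f(-7/3) ≈ 0.999, f(-13/6) ≈ 0.929, f(-2) ≈ 0.757, f(-11/6) ≈ 0.501, f(-5/3) ≈ 0.191, f(-1.5) ≈ -0.141.
T_6 = (Δt/2)·[f(t_0) + 2f(t_1) + ... + 2f(t_{5}) + f(t_6)].
Sum ≈ 0.631.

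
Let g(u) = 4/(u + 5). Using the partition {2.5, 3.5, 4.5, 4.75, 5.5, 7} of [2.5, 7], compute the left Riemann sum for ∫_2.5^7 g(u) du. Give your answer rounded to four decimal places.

Subinterval widths: 1, 1, 0.25, 0.75, 1.5.
Left endpoints: 2.5, 3.5, 4.5, 4.75, 5.5.
g(2.5) = 8/15, g(3.5) = 8/17, g(4.5) = 8/19, g(4.75) = 16/39, g(5.5) = 8/21.
Sum = Σ Δu_i · g(u_i).
Sum ≈ 1.9883.

1.9883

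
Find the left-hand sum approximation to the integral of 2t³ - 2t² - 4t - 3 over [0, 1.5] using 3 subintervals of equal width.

Δt = (1.5 − 0)/3 = 0.5.
Left endpoints: 0, 0.5, 1.
f(0) = -3, f(0.5) = -5.25, f(1) = -7.
Sum = Δt · [f(0) + f(0.5) + f(1)].
Sum = -7.625.

-7.625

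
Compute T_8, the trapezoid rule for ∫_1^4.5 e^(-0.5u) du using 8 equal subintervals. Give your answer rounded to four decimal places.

Δu = (4.5 − 1)/8 = 0.4375.
f(1) ≈ 0.6065, f(1.4375) ≈ 0.4874, f(1.875) ≈ 0.3916, f(2.3125) ≈ 0.3147, f(2.75) ≈ 0.2528, f(3.1875) ≈ 0.2032, f(3.625) ≈ 0.1632, f(4.0625) ≈ 0.1312, f(4.5) ≈ 0.1054.
T_8 = (Δu/2)·[f(u_0) + 2f(u_1) + ... + 2f(u_{7}) + f(u_8)].
Sum ≈ 1.0063.

1.0063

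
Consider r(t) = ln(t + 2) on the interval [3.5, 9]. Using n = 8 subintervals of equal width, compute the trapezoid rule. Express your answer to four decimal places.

Δt = (9 − 3.5)/8 = 0.6875.
r(3.5) ≈ 1.7047, r(4.1875) ≈ 1.8225, r(4.875) ≈ 1.9279, r(5.5625) ≈ 2.0232, r(6.25) ≈ 2.1102, r(6.9375) ≈ 2.1903, r(7.625) ≈ 2.2644, r(8.3125) ≈ 2.3334, r(9) ≈ 2.3979.
T_8 = (Δt/2)·[r(t_0) + 2r(t_1) + ... + 2r(t_{7}) + r(t_8)].
Sum ≈ 11.4972.

11.4972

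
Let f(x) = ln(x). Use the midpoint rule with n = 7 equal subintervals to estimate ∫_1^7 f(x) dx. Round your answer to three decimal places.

7.647

Δx = (7 − 1)/7 = 6/7.
Midpoints: 10/7, 16/7, 22/7, 4, 34/7, 40/7, 46/7.
f(10/7) ≈ 0.357, f(16/7) ≈ 0.827, f(22/7) ≈ 1.145, f(4) ≈ 1.386, f(34/7) ≈ 1.580, f(40/7) ≈ 1.743, f(46/7) ≈ 1.883.
Sum = Δx · [f(10/7) + f(16/7) + f(22/7) + ...].
Sum ≈ 7.647.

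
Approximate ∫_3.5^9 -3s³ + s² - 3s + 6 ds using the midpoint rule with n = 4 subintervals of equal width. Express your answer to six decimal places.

Δs = (9 − 3.5)/4 = 1.375.
Midpoints: 4.1875, 5.5625, 6.9375, 8.3125.
f(4.1875) = -857345/4096, f(5.5625) = -2031947/4096, f(6.9375) = -3966429/4096, f(8.3125) = -6852455/4096.
Sum = Δs · [f(4.1875) + f(5.5625) + f(6.9375) + f(8.3125)].
Sum ≈ -4601.743652.

-4601.743652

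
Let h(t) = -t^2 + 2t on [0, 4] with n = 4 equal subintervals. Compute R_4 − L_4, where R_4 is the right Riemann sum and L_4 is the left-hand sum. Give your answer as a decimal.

R_4 = -10.
L_4 = -2.
R_4 − L_4 = -8.

-8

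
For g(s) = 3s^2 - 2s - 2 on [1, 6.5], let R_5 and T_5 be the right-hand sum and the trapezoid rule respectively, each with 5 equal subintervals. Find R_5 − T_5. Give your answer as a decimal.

62.0125

R_5 = 286.715.
T_5 = 224.7025.
R_5 − T_5 = 62.0125.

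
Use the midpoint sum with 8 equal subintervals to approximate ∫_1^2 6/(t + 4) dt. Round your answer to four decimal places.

1.0939

Δt = (2 − 1)/8 = 0.125.
Midpoints: 1.0625, 1.1875, 1.3125, 1.4375, 1.5625, 1.6875, 1.8125, 1.9375.
f(1.0625) = 32/27, f(1.1875) = 96/83, f(1.3125) = 96/85, f(1.4375) = 32/29, f(1.5625) = 96/89, f(1.6875) = 96/91, f(1.8125) = 32/31, f(1.9375) = 96/95.
Sum = Δt · [f(1.0625) + f(1.1875) + f(1.3125) + ...].
Sum ≈ 1.0939.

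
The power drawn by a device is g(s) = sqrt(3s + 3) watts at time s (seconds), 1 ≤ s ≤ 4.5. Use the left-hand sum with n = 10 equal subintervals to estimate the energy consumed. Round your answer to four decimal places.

Δs = (4.5 − 1)/10 = 0.35.
Left endpoints: 1, 1.35, 1.7, 2.05, 2.4, 2.75, 3.1, 3.45, 3.8, 4.15.
g(1) ≈ 2.4495, g(1.35) ≈ 2.6552, g(1.7) ≈ 2.8460, g(2.05) ≈ 3.0249, g(2.4) ≈ 3.1937, g(2.75) ≈ 3.3541, g(3.1) ≈ 3.5071, g(3.45) ≈ 3.6538, g(3.8) ≈ 3.7947, g(4.15) ≈ 3.9306.
Sum = Δs · [g(1) + g(1.35) + g(1.7) + ...].
Sum ≈ 11.3434.

11.3434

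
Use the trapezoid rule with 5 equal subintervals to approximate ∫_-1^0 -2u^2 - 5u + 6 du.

Δu = (0 − (-1))/5 = 0.2.
f(-1) = 9, f(-0.8) = 8.72, f(-0.6) = 8.28, f(-0.4) = 7.68, f(-0.2) = 6.92, f(0) = 6.
T_5 = (Δu/2)·[f(u_0) + 2f(u_1) + ... + 2f(u_{4}) + f(u_5)].
Sum = 7.82.

7.82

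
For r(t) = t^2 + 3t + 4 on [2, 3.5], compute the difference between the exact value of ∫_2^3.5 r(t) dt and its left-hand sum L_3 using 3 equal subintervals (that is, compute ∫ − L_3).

Exact integral: ∫_2^3.5 r(t) dt = 30.
L_3 = 26.875.
Error = 30 − 26.875 = 3.125.

3.125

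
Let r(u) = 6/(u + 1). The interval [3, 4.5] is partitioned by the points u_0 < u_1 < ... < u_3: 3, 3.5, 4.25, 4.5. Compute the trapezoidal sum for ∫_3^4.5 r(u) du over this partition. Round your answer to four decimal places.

1.9161

Subinterval widths: 0.5, 0.75, 0.25.
r(3) = 1.5, r(3.5) = 4/3, r(4.25) = 8/7, r(4.5) = 12/11.
On each subinterval the trapezoid contributes (Δu_i/2)·[r(u_{i-1}) + r(u_i)].
Sum ≈ 1.9161.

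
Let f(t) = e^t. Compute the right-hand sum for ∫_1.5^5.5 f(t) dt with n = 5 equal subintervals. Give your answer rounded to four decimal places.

Δt = (5.5 − 1.5)/5 = 0.8.
Right endpoints: 2.3, 3.1, 3.9, 4.7, 5.5.
f(2.3) ≈ 9.9742, f(3.1) ≈ 22.1980, f(3.9) ≈ 49.4024, f(4.7) ≈ 109.9472, f(5.5) ≈ 244.6919.
Sum = Δt · [f(2.3) + f(3.1) + f(3.9) + f(4.7) + f(5.5)].
Sum ≈ 348.9710.

348.9710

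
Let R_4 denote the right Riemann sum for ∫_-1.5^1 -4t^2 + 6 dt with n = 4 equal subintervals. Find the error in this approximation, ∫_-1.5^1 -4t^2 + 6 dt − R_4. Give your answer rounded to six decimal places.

Exact integral: ∫_-1.5^1 f(t) dt ≈ 9.16666667.
R_4 = 10.078125.
Error ≈ 9.16666667 − 10.078125 ≈ -0.911458.

-0.911458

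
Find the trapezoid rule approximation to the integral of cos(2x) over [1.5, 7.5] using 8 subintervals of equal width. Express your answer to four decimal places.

Δx = (7.5 − 1.5)/8 = 0.75.
f(1.5) ≈ -0.9900, f(2.25) ≈ -0.2108, f(3) ≈ 0.9602, f(3.75) ≈ 0.3466, f(4.5) ≈ -0.9111, f(5.25) ≈ -0.4755, f(6) ≈ 0.8439, f(6.75) ≈ 0.5949, f(7.5) ≈ -0.7597.
T_8 = (Δx/2)·[f(x_0) + 2f(x_1) + ... + 2f(x_{7}) + f(x_8)].
Sum ≈ 0.2050.

0.2050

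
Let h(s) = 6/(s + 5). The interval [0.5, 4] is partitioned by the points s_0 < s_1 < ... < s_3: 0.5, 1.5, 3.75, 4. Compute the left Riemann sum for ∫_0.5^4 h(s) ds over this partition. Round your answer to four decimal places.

3.3393

Subinterval widths: 1, 2.25, 0.25.
Left endpoints: 0.5, 1.5, 3.75.
h(0.5) = 12/11, h(1.5) = 12/13, h(3.75) = 24/35.
Sum = Σ Δs_i · h(s_i).
Sum ≈ 3.3393.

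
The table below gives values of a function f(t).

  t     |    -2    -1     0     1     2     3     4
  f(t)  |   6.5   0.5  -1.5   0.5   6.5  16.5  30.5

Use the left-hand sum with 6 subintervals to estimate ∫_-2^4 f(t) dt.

Δt = 1.
Sum = 1·[6.5 + 0.5 + (-1.5) + 0.5 + 6.5 + 16.5] = 29.

29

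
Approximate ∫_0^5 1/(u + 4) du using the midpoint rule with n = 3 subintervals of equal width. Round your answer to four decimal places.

Δu = (5 − 0)/3 = 5/3.
Midpoints: 5/6, 2.5, 25/6.
f(5/6) = 6/29, f(2.5) = 2/13, f(25/6) = 6/49.
Sum = Δu · [f(5/6) + f(2.5) + f(25/6)].
Sum ≈ 0.8053.

0.8053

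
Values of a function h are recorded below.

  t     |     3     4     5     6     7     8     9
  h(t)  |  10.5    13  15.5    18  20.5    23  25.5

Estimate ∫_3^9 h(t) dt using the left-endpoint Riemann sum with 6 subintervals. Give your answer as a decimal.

Δt = 1.
Sum = 1·[10.5 + 13 + 15.5 + 18 + 20.5 + 23] = 100.5.

100.5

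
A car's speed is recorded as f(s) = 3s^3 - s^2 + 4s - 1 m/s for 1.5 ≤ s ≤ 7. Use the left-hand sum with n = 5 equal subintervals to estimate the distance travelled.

1266.2925

Δs = (7 − 1.5)/5 = 1.1.
Left endpoints: 1.5, 2.6, 3.7, 4.8, 5.9.
f(1.5) = 12.875, f(2.6) = 55.368, f(3.7) = 152.069, f(4.8) = 326.936, f(5.9) = 603.927.
Sum = Δs · [f(1.5) + f(2.6) + f(3.7) + f(4.8) + f(5.9)].
Sum = 1266.2925.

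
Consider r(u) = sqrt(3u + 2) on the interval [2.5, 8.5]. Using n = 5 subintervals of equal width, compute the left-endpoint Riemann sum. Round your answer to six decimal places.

24.218973

Δu = (8.5 − 2.5)/5 = 1.2.
Left endpoints: 2.5, 3.7, 4.9, 6.1, 7.3.
r(2.5) ≈ 3.082207, r(3.7) ≈ 3.619392, r(4.9) ≈ 4.086563, r(6.1) ≈ 4.505552, r(7.3) ≈ 4.888763.
Sum = Δu · [r(2.5) + r(3.7) + r(4.9) + r(6.1) + r(7.3)].
Sum ≈ 24.218973.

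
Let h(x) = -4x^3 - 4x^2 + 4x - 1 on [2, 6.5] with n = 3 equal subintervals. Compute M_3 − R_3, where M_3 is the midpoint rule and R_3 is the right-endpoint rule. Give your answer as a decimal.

1040.34375

M_3 = -2006.15625.
R_3 = -3046.5.
M_3 − R_3 = 1040.34375.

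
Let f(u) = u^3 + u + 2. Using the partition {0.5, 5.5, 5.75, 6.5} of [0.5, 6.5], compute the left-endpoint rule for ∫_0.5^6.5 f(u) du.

Subinterval widths: 5, 0.25, 0.75.
Left endpoints: 0.5, 5.5, 5.75.
f(0.5) = 2.625, f(5.5) = 173.875, f(5.75) = 197.859375.
Sum = Σ Δu_i · f(u_i).
Sum = 204.98828125.

204.98828125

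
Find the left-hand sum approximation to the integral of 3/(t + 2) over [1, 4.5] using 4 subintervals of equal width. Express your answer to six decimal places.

Δt = (4.5 − 1)/4 = 0.875.
Left endpoints: 1, 1.875, 2.75, 3.625.
f(1) = 1, f(1.875) = 24/31, f(2.75) = 12/19, f(3.625) = 8/15.
Sum = Δt · [f(1) + f(1.875) + f(2.75) + f(3.625)].
Sum ≈ 2.571718.

2.571718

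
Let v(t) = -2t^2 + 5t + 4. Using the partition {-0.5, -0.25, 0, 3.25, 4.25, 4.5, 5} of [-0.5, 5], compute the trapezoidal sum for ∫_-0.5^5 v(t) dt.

Subinterval widths: 0.25, 0.25, 3.25, 1, 0.25, 0.5.
v(-0.5) = 1, v(-0.25) = 2.625, v(0) = 4, v(3.25) = -0.875, v(4.25) = -10.875, v(4.5) = -14, v(5) = -21.
On each subinterval the trapezoid contributes (Δt_i/2)·[v(t_{i-1}) + v(t_i)].
Sum = -11.375.

-11.375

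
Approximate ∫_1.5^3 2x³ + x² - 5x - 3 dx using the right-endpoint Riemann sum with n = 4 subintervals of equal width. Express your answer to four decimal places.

33.6973

Δx = (3 − 1.5)/4 = 0.375.
Right endpoints: 1.875, 2.25, 2.625, 3.
f(1.875) = 4.32421875, f(2.25) = 13.59375, f(2.625) = 26.94140625, f(3) = 45.
Sum = Δx · [f(1.875) + f(2.25) + f(2.625) + f(3)].
Sum ≈ 33.6973.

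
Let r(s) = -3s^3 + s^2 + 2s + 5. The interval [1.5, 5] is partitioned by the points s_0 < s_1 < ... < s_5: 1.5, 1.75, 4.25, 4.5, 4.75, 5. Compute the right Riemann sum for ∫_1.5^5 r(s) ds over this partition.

Subinterval widths: 0.25, 2.5, 0.25, 0.25, 0.25.
Right endpoints: 1.75, 4.25, 4.5, 4.75, 5.
r(1.75) = -4.515625, r(4.25) = -198.734375, r(4.5) = -239.125, r(4.75) = -284.453125, r(5) = -335.
Sum = Σ Δs_i · r(s_i).
Sum = -712.609375.

-712.609375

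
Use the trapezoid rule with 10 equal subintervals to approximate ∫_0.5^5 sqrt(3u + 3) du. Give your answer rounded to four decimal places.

14.8433

Δu = (5 − 0.5)/10 = 0.45.
f(0.5) ≈ 2.1213, f(0.95) ≈ 2.4187, f(1.4) ≈ 2.6833, f(1.85) ≈ 2.9240, f(2.3) ≈ 3.1464, f(2.75) ≈ 3.3541, f(3.2) ≈ 3.5496, f(3.65) ≈ 3.7350, f(4.1) ≈ 3.9115, f(4.55) ≈ 4.0804, f(5) ≈ 4.2426.
T_10 = (Δu/2)·[f(u_0) + 2f(u_1) + ... + 2f(u_{9}) + f(u_10)].
Sum ≈ 14.8433.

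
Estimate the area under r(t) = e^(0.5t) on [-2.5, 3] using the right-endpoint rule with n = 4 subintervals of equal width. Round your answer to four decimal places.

Δt = (3 − (-2.5))/4 = 1.375.
Right endpoints: -1.125, 0.25, 1.625, 3.
r(-1.125) ≈ 0.5698, r(0.25) ≈ 1.1331, r(1.625) ≈ 2.2535, r(3) ≈ 4.4817.
Sum = Δt · [r(-1.125) + r(0.25) + r(1.625) + r(3)].
Sum ≈ 11.6025.

11.6025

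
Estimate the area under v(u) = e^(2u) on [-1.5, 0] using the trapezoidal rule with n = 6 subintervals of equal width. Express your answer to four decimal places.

0.4850

Δu = (0 − (-1.5))/6 = 0.25.
v(-1.5) ≈ 0.0498, v(-1.25) ≈ 0.0821, v(-1) ≈ 0.1353, v(-0.75) ≈ 0.2231, v(-0.5) ≈ 0.3679, v(-0.25) ≈ 0.6065, v(0) ≈ 1.0000.
T_6 = (Δu/2)·[v(u_0) + 2v(u_1) + ... + 2v(u_{5}) + v(u_6)].
Sum ≈ 0.4850.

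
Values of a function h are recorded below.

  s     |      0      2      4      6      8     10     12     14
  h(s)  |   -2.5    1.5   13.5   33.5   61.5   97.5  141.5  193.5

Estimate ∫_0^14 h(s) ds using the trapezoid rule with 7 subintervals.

889

Δs = 2.
T_7 = (2/2)·[(-2.5) + 2·1.5 + 2·13.5 + 2·33.5 + 2·61.5 + 2·97.5 + 2·141.5 + 193.5] = 889.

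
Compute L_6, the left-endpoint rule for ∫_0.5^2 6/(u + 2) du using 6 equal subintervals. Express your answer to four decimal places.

2.9356

Δu = (2 − 0.5)/6 = 0.25.
Left endpoints: 0.5, 0.75, 1, 1.25, 1.5, 1.75.
f(0.5) = 2.4, f(0.75) = 24/11, f(1) = 2, f(1.25) = 24/13, f(1.5) = 12/7, f(1.75) = 1.6.
Sum = Δu · [f(0.5) + f(0.75) + f(1) + ...].
Sum ≈ 2.9356.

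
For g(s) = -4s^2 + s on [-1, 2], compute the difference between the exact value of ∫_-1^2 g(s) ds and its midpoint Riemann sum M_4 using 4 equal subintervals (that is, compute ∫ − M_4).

-0.5625

Exact integral: ∫_-1^2 g(s) ds = -10.5.
M_4 = -9.9375.
Error = -10.5 − (-9.9375) = -0.5625.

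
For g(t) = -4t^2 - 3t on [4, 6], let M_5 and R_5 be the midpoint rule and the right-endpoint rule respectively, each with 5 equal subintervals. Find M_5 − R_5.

M_5 = -232.56.
R_5 = -250.08.
M_5 − R_5 = 17.52.

17.52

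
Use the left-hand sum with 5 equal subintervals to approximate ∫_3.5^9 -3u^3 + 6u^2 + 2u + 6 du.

-2490.7575

Δu = (9 − 3.5)/5 = 1.1.
Left endpoints: 3.5, 4.6, 5.7, 6.8, 7.9.
f(3.5) = -42.125, f(4.6) = -149.848, f(5.7) = -343.239, f(6.8) = -646.256, f(7.9) = -1082.857.
Sum = Δu · [f(3.5) + f(4.6) + f(5.7) + f(6.8) + f(7.9)].
Sum = -2490.7575.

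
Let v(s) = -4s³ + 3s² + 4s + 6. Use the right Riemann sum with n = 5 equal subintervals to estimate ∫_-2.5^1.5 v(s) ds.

44.04

Δs = (1.5 − (-2.5))/5 = 0.8.
Right endpoints: -1.7, -0.9, -0.1, 0.7, 1.5.
v(-1.7) = 27.522, v(-0.9) = 7.746, v(-0.1) = 5.634, v(0.7) = 8.898, v(1.5) = 5.25.
Sum = Δs · [v(-1.7) + v(-0.9) + v(-0.1) + v(0.7) + v(1.5)].
Sum = 44.04.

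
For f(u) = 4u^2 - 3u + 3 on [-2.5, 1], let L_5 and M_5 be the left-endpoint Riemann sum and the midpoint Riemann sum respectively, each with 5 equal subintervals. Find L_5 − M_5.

L_5 = 52.71.
M_5 = 39.97.
L_5 − M_5 = 12.74.

12.74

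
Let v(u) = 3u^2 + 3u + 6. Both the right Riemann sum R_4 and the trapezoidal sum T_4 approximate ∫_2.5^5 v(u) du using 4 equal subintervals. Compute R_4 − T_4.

R_4 = 172.91015625.
T_4 = 152.98828125.
R_4 − T_4 = 19.921875.

19.921875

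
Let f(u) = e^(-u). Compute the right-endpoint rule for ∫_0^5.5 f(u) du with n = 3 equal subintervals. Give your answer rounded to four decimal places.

Δu = (5.5 − 0)/3 = 11/6.
Right endpoints: 11/6, 11/3, 5.5.
f(11/6) ≈ 0.1599, f(11/3) ≈ 0.0256, f(5.5) ≈ 0.0041.
Sum = Δu · [f(11/6) + f(11/3) + f(5.5)].
Sum ≈ 0.3475.

0.3475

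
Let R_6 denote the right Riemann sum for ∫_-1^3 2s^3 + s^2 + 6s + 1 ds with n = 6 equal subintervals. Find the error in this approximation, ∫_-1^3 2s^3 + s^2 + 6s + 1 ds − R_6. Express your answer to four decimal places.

-31.4074

Exact integral: ∫_-1^3 f(s) ds ≈ 77.333333.
R_6 ≈ 108.740741.
Error ≈ 77.333333 − 108.740741 ≈ -31.4074.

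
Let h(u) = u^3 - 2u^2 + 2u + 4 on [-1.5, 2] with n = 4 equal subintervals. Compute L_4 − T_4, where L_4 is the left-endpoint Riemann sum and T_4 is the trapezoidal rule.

L_4 ≈ 3.83496.
T_4 ≈ 10.34277.
L_4 − T_4 = -6.5078125.

-6.5078125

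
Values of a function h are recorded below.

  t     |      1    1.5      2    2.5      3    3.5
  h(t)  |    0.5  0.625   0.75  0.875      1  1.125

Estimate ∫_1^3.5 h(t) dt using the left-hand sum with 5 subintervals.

1.875

Δt = 0.5.
Sum = 0.5·[0.5 + 0.625 + 0.75 + 0.875 + 1] = 1.875.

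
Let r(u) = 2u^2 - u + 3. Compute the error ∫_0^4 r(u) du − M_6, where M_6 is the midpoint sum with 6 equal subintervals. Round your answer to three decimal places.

0.296

Exact integral: ∫_0^4 r(u) du ≈ 46.66667.
M_6 ≈ 46.37037.
Error ≈ 46.66667 − 46.37037 ≈ 0.296.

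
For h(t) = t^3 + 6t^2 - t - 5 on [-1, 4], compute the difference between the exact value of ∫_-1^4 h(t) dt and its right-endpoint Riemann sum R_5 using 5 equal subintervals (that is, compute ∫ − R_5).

-83.75

Exact integral: ∫_-1^4 h(t) dt = 161.25.
R_5 = 245.
Error = 161.25 − 245 = -83.75.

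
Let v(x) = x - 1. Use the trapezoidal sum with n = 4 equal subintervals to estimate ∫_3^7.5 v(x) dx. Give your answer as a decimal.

19.125

Δx = (7.5 − 3)/4 = 1.125.
v(3) = 2, v(4.125) = 3.125, v(5.25) = 4.25, v(6.375) = 5.375, v(7.5) = 6.5.
T_4 = (Δx/2)·[v(x_0) + 2v(x_1) + 2v(x_2) + 2v(x_3) + v(x_4)].
Sum = 19.125.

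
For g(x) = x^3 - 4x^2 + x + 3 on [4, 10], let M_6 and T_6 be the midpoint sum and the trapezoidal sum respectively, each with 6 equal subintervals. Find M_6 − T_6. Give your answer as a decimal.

M_6 = 1239.5.
T_6 = 1265.
M_6 − T_6 = -25.5.

-25.5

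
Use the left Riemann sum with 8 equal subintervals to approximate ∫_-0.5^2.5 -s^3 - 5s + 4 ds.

Δs = (2.5 − (-0.5))/8 = 0.375.
Left endpoints: -0.5, -0.125, 0.25, 0.625, 1, 1.375, 1.75, 2.125.
f(-0.5) = 6.625, f(-0.125) = 2369/512, f(0.25) = 2.734375, f(0.625) = 323/512, f(1) = -2, f(1.375) = -2803/512, f(1.75) = -10.109375, f(2.125) = -8305/512.
Sum = Δs · [f(-0.5) + f(-0.125) + f(0.25) + ...].
Sum = -7.1953125.

-7.1953125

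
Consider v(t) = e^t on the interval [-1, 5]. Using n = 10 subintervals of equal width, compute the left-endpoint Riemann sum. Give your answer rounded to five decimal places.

Δt = (5 − (-1))/10 = 0.6.
Left endpoints: -1, -0.4, 0.2, 0.8, 1.4, 2, 2.6, 3.2, 3.8, 4.4.
v(-1) ≈ 0.36788, v(-0.4) ≈ 0.67032, v(0.2) ≈ 1.22140, v(0.8) ≈ 2.22554, v(1.4) ≈ 4.05520, v(2) ≈ 7.38906, v(2.6) ≈ 13.46374, v(3.2) ≈ 24.53253, v(3.8) ≈ 44.70118, v(4.4) ≈ 81.45087.
Sum = Δt · [v(-1) + v(-0.4) + v(0.2) + ...].
Sum ≈ 108.04663.

108.04663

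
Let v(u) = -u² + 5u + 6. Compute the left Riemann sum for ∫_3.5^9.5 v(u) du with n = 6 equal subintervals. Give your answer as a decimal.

-17.5

Δu = (9.5 − 3.5)/6 = 1.
Left endpoints: 3.5, 4.5, 5.5, 6.5, 7.5, 8.5.
v(3.5) = 11.25, v(4.5) = 8.25, v(5.5) = 3.25, v(6.5) = -3.75, v(7.5) = -12.75, v(8.5) = -23.75.
Sum = Δu · [v(3.5) + v(4.5) + v(5.5) + ...].
Sum = -17.5.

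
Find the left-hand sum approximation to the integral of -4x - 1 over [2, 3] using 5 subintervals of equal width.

-10.6

Δx = (3 − 2)/5 = 0.2.
Left endpoints: 2, 2.2, 2.4, 2.6, 2.8.
f(2) = -9, f(2.2) = -9.8, f(2.4) = -10.6, f(2.6) = -11.4, f(2.8) = -12.2.
Sum = Δx · [f(2) + f(2.2) + f(2.4) + f(2.6) + f(2.8)].
Sum = -10.6.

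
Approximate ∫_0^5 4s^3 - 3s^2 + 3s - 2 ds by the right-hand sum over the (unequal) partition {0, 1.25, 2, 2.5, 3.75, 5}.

818.71875

Subinterval widths: 1.25, 0.75, 0.5, 1.25, 1.25.
Right endpoints: 1.25, 2, 2.5, 3.75, 5.
f(1.25) = 4.875, f(2) = 24, f(2.5) = 49.25, f(3.75) = 178, f(5) = 438.
Sum = Σ Δs_i · f(s_i).
Sum = 818.71875.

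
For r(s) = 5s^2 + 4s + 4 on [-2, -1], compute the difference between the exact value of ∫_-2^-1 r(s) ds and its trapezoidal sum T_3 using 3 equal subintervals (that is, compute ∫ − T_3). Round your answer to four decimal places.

-0.0926

Exact integral: ∫_-2^-1 r(s) ds ≈ 9.666667.
T_3 ≈ 9.759259.
Error ≈ 9.666667 − 9.759259 ≈ -0.0926.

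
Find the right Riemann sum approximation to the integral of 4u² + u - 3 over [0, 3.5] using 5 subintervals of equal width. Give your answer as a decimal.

Δu = (3.5 − 0)/5 = 0.7.
Right endpoints: 0.7, 1.4, 2.1, 2.8, 3.5.
f(0.7) = -0.34, f(1.4) = 6.24, f(2.1) = 16.74, f(2.8) = 31.16, f(3.5) = 49.5.
Sum = Δu · [f(0.7) + f(1.4) + f(2.1) + f(2.8) + f(3.5)].
Sum = 72.31.

72.31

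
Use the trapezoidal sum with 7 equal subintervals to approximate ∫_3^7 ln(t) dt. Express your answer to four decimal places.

Δt = (7 − 3)/7 = 4/7.
f(3) ≈ 1.0986, f(25/7) ≈ 1.2730, f(29/7) ≈ 1.4214, f(33/7) ≈ 1.5506, f(37/7) ≈ 1.6650, f(41/7) ≈ 1.7677, f(45/7) ≈ 1.8608, f(7) ≈ 1.9459.
T_7 = (Δt/2)·[f(t_0) + 2f(t_1) + ... + 2f(t_{6}) + f(t_7)].
Sum ≈ 6.3204.

6.3204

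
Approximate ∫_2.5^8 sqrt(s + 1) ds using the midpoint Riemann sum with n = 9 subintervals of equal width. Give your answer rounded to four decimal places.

Δs = (8 − 2.5)/9 = 11/18.
Midpoints: 101/36, 41/12, 145/36, 167/36, 5.25, 211/36, 233/36, 85/12, 277/36.
f(101/36) ≈ 1.9508, f(41/12) ≈ 2.1016, f(145/36) ≈ 2.2423, f(167/36) ≈ 2.3746, f(5.25) ≈ 2.5000, f(211/36) ≈ 2.6194, f(233/36) ≈ 2.7335, f(85/12) ≈ 2.8431, f(277/36) ≈ 2.9486.
Sum = Δs · [f(101/36) + f(41/12) + f(145/36) + ...].
Sum ≈ 13.6363.

13.6363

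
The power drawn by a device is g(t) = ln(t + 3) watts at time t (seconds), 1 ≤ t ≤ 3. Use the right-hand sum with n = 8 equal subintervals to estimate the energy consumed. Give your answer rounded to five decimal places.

3.25563

Δt = (3 − 1)/8 = 0.25.
Right endpoints: 1.25, 1.5, 1.75, 2, 2.25, 2.5, 2.75, 3.
g(1.25) ≈ 1.44692, g(1.5) ≈ 1.50408, g(1.75) ≈ 1.55814, g(2) ≈ 1.60944, g(2.25) ≈ 1.65823, g(2.5) ≈ 1.70475, g(2.75) ≈ 1.74920, g(3) ≈ 1.79176.
Sum = Δt · [g(1.25) + g(1.5) + g(1.75) + ...].
Sum ≈ 3.25563.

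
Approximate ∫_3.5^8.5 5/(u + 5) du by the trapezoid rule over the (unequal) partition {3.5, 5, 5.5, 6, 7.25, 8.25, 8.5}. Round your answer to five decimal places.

2.31833

Subinterval widths: 1.5, 0.5, 0.5, 1.25, 1, 0.25.
f(3.5) = 10/17, f(5) = 0.5, f(5.5) = 10/21, f(6) = 5/11, f(7.25) = 20/49, f(8.25) = 20/53, f(8.5) = 10/27.
On each subinterval the trapezoid contributes (Δu_i/2)·[f(u_{i-1}) + f(u_i)].
Sum ≈ 2.31833.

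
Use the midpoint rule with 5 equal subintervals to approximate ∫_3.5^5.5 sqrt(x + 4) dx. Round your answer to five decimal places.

Δx = (5.5 − 3.5)/5 = 0.4.
Midpoints: 3.7, 4.1, 4.5, 4.9, 5.3.
f(3.7) ≈ 2.77489, f(4.1) ≈ 2.84605, f(4.5) ≈ 2.91548, f(4.9) ≈ 2.98329, f(5.3) ≈ 3.04959.
Sum = Δx · [f(3.7) + f(4.1) + f(4.5) + f(4.9) + f(5.3)].
Sum ≈ 5.82772.

5.82772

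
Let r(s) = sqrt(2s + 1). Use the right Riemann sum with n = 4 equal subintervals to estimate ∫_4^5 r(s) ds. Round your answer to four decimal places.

Δs = (5 − 4)/4 = 0.25.
Right endpoints: 4.25, 4.5, 4.75, 5.
r(4.25) ≈ 3.0822, r(4.5) ≈ 3.1623, r(4.75) ≈ 3.2404, r(5) ≈ 3.3166.
Sum = Δs · [r(4.25) + r(4.5) + r(4.75) + r(5)].
Sum ≈ 3.2004.

3.2004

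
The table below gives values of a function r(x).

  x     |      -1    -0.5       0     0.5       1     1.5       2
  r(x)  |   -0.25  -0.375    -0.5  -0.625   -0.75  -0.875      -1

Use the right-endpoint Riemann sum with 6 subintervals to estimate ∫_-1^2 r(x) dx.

Δx = 0.5.
Sum = 0.5·[(-0.375) + (-0.5) + (-0.625) + (-0.75) + (-0.875) + (-1)] = -2.0625.

-2.0625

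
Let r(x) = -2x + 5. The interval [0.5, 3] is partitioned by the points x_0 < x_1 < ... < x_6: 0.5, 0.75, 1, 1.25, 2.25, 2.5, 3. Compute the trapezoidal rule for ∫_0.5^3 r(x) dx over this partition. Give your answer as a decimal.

Subinterval widths: 0.25, 0.25, 0.25, 1, 0.25, 0.5.
r(0.5) = 4, r(0.75) = 3.5, r(1) = 3, r(1.25) = 2.5, r(2.25) = 0.5, r(2.5) = 0, r(3) = -1.
On each subinterval the trapezoid contributes (Δx_i/2)·[r(x_{i-1}) + r(x_i)].
Sum = 3.75.

3.75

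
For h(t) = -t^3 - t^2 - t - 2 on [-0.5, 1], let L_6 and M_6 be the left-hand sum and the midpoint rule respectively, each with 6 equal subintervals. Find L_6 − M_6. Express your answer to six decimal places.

L_6 = -3.58984375.
M_6 ≈ -3.97070312.
L_6 − M_6 ≈ 0.380859.

0.380859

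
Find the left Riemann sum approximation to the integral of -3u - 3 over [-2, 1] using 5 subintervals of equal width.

Δu = (1 − (-2))/5 = 0.6.
Left endpoints: -2, -1.4, -0.8, -0.2, 0.4.
f(-2) = 3, f(-1.4) = 1.2, f(-0.8) = -0.6, f(-0.2) = -2.4, f(0.4) = -4.2.
Sum = Δu · [f(-2) + f(-1.4) + f(-0.8) + f(-0.2) + f(0.4)].
Sum = -1.8.

-1.8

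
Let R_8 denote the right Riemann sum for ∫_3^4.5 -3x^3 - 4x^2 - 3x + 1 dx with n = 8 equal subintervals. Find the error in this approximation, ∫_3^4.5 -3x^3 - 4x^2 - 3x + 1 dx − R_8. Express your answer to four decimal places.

Exact integral: ∫_3^4.5 f(x) dx = -347.671875.
R_8 ≈ -370.679443.
Error ≈ -347.671875 − (-370.679443) ≈ 23.0076.

23.0076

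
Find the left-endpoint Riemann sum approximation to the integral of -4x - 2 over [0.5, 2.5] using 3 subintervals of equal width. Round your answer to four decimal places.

-13.3333

Δx = (2.5 − 0.5)/3 = 2/3.
Left endpoints: 0.5, 7/6, 11/6.
f(0.5) = -4, f(7/6) = -20/3, f(11/6) = -28/3.
Sum = Δx · [f(0.5) + f(7/6) + f(11/6)].
Sum ≈ -13.3333.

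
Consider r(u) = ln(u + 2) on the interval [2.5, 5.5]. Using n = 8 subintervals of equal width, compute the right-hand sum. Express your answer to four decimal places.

Δu = (5.5 − 2.5)/8 = 0.375.
Right endpoints: 2.875, 3.25, 3.625, 4, 4.375, 4.75, 5.125, 5.5.
r(2.875) ≈ 1.5841, r(3.25) ≈ 1.6582, r(3.625) ≈ 1.7272, r(4) ≈ 1.7918, r(4.375) ≈ 1.8524, r(4.75) ≈ 1.9095, r(5.125) ≈ 1.9636, r(5.5) ≈ 2.0149.
Sum = Δu · [r(2.875) + r(3.25) + r(3.625) + ...].
Sum ≈ 5.4382.

5.4382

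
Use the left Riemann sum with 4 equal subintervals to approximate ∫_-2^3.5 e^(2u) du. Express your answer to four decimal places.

102.9764

Δu = (3.5 − (-2))/4 = 1.375.
Left endpoints: -2, -0.625, 0.75, 2.125.
f(-2) ≈ 0.0183, f(-0.625) ≈ 0.2865, f(0.75) ≈ 4.4817, f(2.125) ≈ 70.1054.
Sum = Δu · [f(-2) + f(-0.625) + f(0.75) + f(2.125)].
Sum ≈ 102.9764.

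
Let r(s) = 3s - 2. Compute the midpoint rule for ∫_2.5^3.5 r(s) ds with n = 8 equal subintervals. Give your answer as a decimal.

7

Δs = (3.5 − 2.5)/8 = 0.125.
Midpoints: 2.5625, 2.6875, 2.8125, 2.9375, 3.0625, 3.1875, 3.3125, 3.4375.
r(2.5625) = 5.6875, r(2.6875) = 6.0625, r(2.8125) = 6.4375, r(2.9375) = 6.8125, r(3.0625) = 7.1875, r(3.1875) = 7.5625, r(3.3125) = 7.9375, r(3.4375) = 8.3125.
Sum = Δs · [r(2.5625) + r(2.6875) + r(2.8125) + ...].
Sum = 7.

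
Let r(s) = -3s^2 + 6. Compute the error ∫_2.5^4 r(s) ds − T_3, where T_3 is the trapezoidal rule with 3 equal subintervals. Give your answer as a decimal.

0.1875

Exact integral: ∫_2.5^4 r(s) ds = -39.375.
T_3 = -39.5625.
Error = -39.375 − (-39.5625) = 0.1875.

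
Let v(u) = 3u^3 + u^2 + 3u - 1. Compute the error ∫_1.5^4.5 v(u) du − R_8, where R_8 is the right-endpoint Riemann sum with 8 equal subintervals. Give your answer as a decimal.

-56.390625

Exact integral: ∫_1.5^4.5 v(u) du = 357.
R_8 = 413.390625.
Error = 357 − 413.390625 = -56.390625.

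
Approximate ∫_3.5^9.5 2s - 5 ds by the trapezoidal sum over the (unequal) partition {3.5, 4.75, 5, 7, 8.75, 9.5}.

Subinterval widths: 1.25, 0.25, 2, 1.75, 0.75.
f(3.5) = 2, f(4.75) = 4.5, f(5) = 5, f(7) = 9, f(8.75) = 12.5, f(9.5) = 14.
On each subinterval the trapezoid contributes (Δs_i/2)·[f(s_{i-1}) + f(s_i)].
Sum = 48.

48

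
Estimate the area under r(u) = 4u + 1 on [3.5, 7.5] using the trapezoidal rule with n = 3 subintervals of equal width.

92

Δu = (7.5 − 3.5)/3 = 4/3.
r(3.5) = 15, r(29/6) = 61/3, r(37/6) = 77/3, r(7.5) = 31.
T_3 = (Δu/2)·[r(u_0) + 2r(u_1) + 2r(u_2) + r(u_3)].
Sum = 92.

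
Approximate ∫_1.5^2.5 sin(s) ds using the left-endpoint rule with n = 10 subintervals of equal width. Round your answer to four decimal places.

Δs = (2.5 − 1.5)/10 = 0.1.
Left endpoints: 1.5, 1.6, 1.7, 1.8, 1.9, 2, 2.1, 2.2, 2.3, 2.4.
f(1.5) ≈ 0.9975, f(1.6) ≈ 0.9996, f(1.7) ≈ 0.9917, f(1.8) ≈ 0.9738, f(1.9) ≈ 0.9463, f(2) ≈ 0.9093, f(2.1) ≈ 0.8632, f(2.2) ≈ 0.8085, f(2.3) ≈ 0.7457, f(2.4) ≈ 0.6755.
Sum = Δs · [f(1.5) + f(1.6) + f(1.7) + ...].
Sum ≈ 0.8911.

0.8911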